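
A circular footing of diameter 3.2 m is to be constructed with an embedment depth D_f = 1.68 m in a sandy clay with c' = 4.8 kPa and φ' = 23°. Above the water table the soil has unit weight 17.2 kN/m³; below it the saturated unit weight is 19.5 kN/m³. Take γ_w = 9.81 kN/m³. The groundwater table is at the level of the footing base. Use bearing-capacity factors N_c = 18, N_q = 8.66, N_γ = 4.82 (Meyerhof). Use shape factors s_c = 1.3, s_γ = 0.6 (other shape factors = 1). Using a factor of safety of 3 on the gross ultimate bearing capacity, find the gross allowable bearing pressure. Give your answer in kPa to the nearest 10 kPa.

q_all ≈ 140 kPa

Overburden at base level: q = 17.2 × 1.68 = 28.896 kPa.
Below the base the soil is submerged, so the ½γBN_γ term uses γ' = 19.5 − 9.81 = 9.69 kN/m³.
Cohesion term c·N_c·s_c = 4.8 × 18 × 1.3 = 112.32 kPa; surcharge term q·N_q = 28.896 × 8.66 = 250.24 kPa; self-weight term 0.5·γ·B·N_γ·s_γ = 0.5 × 9.69 × 3.2 × 4.82 × 0.6 = 44.838 kPa.
q_ult = 112.32 + 250.24 + 44.838 = 407.4 kPa.
q_all = 407.4 / 3 = 135.8 kPa.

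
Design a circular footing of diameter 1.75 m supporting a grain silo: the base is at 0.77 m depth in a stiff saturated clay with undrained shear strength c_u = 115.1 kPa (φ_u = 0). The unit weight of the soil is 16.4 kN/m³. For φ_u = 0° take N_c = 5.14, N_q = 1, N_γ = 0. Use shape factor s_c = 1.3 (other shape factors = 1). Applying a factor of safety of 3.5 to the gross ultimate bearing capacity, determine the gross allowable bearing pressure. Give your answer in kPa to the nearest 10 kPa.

q_all ≈ 220 kPa

Effective surcharge at the founding depth q = γ·D_f = 16.4 × 0.77 = 12.628 kPa.
q_ult = c·N_c·s_c + q·N_q
     = 115.1 × 5.14 × 1.3 + 12.628 × 1
     = 769.1 + 12.628 = 781.73 kPa.
q_all = q_ult / FS = 781.73 / 3.5 = 223.35 kPa.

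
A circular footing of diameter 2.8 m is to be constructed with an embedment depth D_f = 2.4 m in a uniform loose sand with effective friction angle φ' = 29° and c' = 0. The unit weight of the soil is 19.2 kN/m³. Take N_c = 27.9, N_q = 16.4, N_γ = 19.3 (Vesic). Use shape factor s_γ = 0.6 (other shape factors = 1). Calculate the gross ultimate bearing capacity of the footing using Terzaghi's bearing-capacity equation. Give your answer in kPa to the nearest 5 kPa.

Effective surcharge at the founding depth q = γ·D_f = 19.2 × 2.4 = 46.08 kPa.
q_ult = q·N_q + 0.5·γ·B·N_γ·s_γ
     = 46.08 × 16.4 + 0.5 × 19.2 × 2.8 × 19.3 × 0.6
     = 755.71 + 311.27 = 1067 kPa.

q_ult ≈ 1065 kPa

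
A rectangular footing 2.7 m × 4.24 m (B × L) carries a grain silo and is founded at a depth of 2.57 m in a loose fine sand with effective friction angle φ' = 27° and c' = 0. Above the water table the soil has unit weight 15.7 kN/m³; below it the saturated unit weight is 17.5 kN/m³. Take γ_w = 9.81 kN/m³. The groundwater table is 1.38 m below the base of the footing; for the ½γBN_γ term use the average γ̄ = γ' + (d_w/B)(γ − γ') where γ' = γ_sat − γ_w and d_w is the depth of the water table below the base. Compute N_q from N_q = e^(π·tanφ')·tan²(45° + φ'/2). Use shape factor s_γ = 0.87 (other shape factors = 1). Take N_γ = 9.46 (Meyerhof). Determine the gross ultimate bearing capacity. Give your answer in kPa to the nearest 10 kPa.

tan27° = 0.5095, so N_q = e^(π×0.5095)·tan²(58.5°) = 4.957 × 2.663 = 13.2.
Overburden at base level: q = 15.7 × 2.57 = 40.349 kPa.
The water table is 1.38 m below the base (< B = 2.7 m), so the ½γBN_γ term uses γ̄ = γ' + (d_w/B)(γ − γ') = 7.69 + (1.38/2.7)(15.7 − 7.69) = 11.784 kN/m³.
Surcharge term q·N_q = 40.349 × 13.199 = 532.57 kPa; self-weight term 0.5·γ·B·N_γ·s_γ = 0.5 × 11.784 × 2.7 × 9.46 × 0.87 = 130.93 kPa.
q_ult = 532.57 + 130.93 = 663.5 kPa.

q_ult ≈ 660 kPa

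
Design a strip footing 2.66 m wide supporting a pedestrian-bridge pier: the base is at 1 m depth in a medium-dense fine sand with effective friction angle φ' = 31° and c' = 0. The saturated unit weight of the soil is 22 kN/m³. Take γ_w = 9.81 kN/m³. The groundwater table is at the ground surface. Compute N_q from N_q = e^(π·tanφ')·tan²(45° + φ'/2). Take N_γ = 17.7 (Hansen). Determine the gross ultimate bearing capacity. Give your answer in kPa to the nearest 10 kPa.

tan31° = 0.6009, so N_q = e^(π×0.6009)·tan²(60.5°) = 6.604 × 3.124 = 20.63.
Water table at ground surface, so effective unit weight γ' = 22 − 9.81 = 12.19 kN/m³ is used throughout; overburden q = 12.19 × 1 = 12.19 kPa; the same γ' applies in the ½γBN_γ term.
Surcharge term q·N_q = 12.19 × 20.631 = 251.49 kPa; self-weight term 0.5·γ·B·N_γ = 0.5 × 12.19 × 2.66 × 17.7 = 286.96 kPa.
q_ult = 251.49 + 286.96 = 538.45 kPa.

q_ult ≈ 540 kPa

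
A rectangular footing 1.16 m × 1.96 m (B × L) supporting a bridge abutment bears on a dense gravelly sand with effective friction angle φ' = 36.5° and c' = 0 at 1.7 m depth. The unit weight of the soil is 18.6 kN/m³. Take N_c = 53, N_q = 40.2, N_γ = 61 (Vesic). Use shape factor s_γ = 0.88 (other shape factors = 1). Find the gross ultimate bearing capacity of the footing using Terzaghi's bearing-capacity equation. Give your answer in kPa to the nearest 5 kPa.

q_ult ≈ 1850 kPa

Overburden at base level: q = 18.6 × 1.7 = 31.62 kPa.
Surcharge term q·N_q = 31.62 × 40.2 = 1271.1 kPa; self-weight term 0.5·γ·B·N_γ·s_γ = 0.5 × 18.6 × 1.16 × 61 × 0.88 = 579.1 kPa.
q_ult = 1271.1 + 579.1 = 1850.2 kPa.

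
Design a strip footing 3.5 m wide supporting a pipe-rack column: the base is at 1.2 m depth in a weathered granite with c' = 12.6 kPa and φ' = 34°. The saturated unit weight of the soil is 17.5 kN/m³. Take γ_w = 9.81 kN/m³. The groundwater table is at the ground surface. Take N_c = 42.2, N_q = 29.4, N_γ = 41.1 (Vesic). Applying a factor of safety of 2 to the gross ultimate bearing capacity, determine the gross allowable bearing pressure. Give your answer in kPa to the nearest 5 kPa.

γ' = 17.5 − 9.81 = 7.69 kN/m³ (submerged throughout). q = 7.69 × 1.2 = 9.228 kPa; the same γ' applies in the ½γBN_γ term.
c·N_c = 12.6 × 42.2 = 531.72 kPa
q·N_q = 9.228 × 29.4 = 271.3 kPa
0.5·γ·B·N_γ = 0.5 × 7.69 × 3.5 × 41.1 = 553.1 kPa
q_ult = 531.72 + 271.3 + 553.1 = 1356.1 kPa.
q_all = q_ult / FS = 1356.1 / 2 = 678.06 kPa.

q_all ≈ 680 kPa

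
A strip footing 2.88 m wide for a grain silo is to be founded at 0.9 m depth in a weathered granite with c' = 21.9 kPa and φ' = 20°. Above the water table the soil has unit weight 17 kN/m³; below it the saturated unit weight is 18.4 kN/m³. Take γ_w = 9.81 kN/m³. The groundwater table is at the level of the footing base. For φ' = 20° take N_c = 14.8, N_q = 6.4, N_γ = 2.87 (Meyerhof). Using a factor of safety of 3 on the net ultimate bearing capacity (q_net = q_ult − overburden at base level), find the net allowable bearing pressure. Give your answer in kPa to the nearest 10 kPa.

q_all(net) ≈ 150 kPa

Effective surcharge at the founding depth q = γ·D_f = 17 × 0.9 = 15.3 kPa.
The water table coincides with the base, so in the self-weight term γ → γ' = 8.59 kN/m³.
q_ult = c·N_c + q·N_q + 0.5·γ·B·N_γ
     = 21.9 × 14.8 + 15.3 × 6.4 + 0.5 × 8.59 × 2.88 × 2.87
     = 324.12 + 97.92 + 35.501 = 457.54 kPa.
q_net = 457.54 − 15.3 = 442.24 kPa.
q_all(net) = 442.24 / 3 = 147.41 kPa.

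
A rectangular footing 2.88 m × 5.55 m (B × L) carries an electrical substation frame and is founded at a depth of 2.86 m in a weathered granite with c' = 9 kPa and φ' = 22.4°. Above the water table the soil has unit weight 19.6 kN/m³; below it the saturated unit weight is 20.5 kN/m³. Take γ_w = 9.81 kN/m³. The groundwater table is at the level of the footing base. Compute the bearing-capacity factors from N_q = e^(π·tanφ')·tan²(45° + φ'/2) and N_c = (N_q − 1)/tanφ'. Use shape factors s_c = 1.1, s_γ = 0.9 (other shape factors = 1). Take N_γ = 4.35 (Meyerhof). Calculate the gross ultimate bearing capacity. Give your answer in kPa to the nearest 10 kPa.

tan22.4° = 0.4122, so N_q = e^(π×0.4122)·tan²(56.2°) = 3.651 × 2.231 = 8.15.
N_c = (8.15 − 1)/tan22.4° = 17.34.
Overburden at base level: q = 19.6 × 2.86 = 56.056 kPa.
Below the base the soil is submerged, so the ½γBN_γ term uses γ' = 20.5 − 9.81 = 10.69 kN/m³.
Cohesion term c·N_c·s_c = 9 × 17.337 × 1.1 = 171.63 kPa; surcharge term q·N_q = 56.056 × 8.1457 = 456.62 kPa; self-weight term 0.5·γ·B·N_γ·s_γ = 0.5 × 10.69 × 2.88 × 4.35 × 0.9 = 60.266 kPa.
q_ult = 171.63 + 456.62 + 60.266 = 688.52 kPa.

q_ult ≈ 690 kPa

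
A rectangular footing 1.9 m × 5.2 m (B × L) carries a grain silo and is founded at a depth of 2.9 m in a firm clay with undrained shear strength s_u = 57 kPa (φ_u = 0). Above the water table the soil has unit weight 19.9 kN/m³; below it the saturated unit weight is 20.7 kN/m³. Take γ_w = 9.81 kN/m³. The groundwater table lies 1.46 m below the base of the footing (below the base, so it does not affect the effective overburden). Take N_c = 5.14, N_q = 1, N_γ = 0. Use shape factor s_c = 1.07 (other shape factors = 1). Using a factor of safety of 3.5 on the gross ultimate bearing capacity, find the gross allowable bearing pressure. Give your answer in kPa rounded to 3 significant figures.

Overburden at base level: q = 19.9 × 2.9 = 57.71 kPa.
Cohesion term c·N_c·s_c = 57 × 5.14 × 1.07 = 313.49 kPa; surcharge term q·N_q = 57.71 × 1 = 57.71 kPa.
q_ult = 313.49 + 57.71 = 371.2 kPa.
q_all = 371.2 / 3.5 = 106.06 kPa.

q_all ≈ 106 kPa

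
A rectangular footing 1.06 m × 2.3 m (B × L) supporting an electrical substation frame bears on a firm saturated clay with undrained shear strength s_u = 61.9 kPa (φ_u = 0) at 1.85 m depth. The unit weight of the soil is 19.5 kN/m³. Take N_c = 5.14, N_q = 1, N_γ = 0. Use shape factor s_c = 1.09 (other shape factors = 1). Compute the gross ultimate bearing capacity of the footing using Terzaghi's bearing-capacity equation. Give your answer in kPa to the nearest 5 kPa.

q_ult ≈ 385 kPa

Overburden at base level: q = 19.5 × 1.85 = 36.075 kPa.
Cohesion term c·N_c·s_c = 61.9 × 5.14 × 1.09 = 346.8 kPa; surcharge term q·N_q = 36.075 × 1 = 36.075 kPa.
q_ult = 346.8 + 36.075 = 382.88 kPa.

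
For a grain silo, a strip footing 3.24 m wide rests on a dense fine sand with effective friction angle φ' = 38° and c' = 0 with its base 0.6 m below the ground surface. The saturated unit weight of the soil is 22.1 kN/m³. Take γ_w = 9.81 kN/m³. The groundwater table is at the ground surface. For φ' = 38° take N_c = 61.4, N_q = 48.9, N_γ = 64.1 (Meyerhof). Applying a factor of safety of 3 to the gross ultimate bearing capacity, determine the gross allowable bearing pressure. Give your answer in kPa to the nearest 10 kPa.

q_all ≈ 550 kPa

With the water table at the surface the whole profile is submerged: γ' = 22.1 − 9.81 = 12.29 kN/m³, so q = γ'·D_f = 7.374 kPa; the same γ' applies in the ½γBN_γ term.
q_ult = q·N_q + 0.5·γ·B·N_γ
     = 7.374 × 48.9 + 0.5 × 12.29 × 3.24 × 64.1
     = 360.59 + 1276.2 = 1636.8 kPa.
q_all = q_ult / FS = 1636.8 / 3 = 545.6 kPa.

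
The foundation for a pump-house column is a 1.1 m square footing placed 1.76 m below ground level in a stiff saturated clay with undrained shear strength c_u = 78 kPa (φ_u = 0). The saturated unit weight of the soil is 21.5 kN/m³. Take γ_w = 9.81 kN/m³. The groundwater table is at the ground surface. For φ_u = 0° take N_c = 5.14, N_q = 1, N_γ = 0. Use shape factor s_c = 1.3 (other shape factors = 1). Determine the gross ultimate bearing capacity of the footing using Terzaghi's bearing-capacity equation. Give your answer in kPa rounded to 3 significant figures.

q_ult ≈ 542 kPa

γ' = 21.5 − 9.81 = 11.69 kN/m³ (submerged throughout). q = 11.69 × 1.76 = 20.574 kPa.
c·N_c·s_c = 78 × 5.14 × 1.3 = 521.2 kPa
q·N_q = 20.574 × 1 = 20.574 kPa
q_ult = 521.2 + 20.574 = 541.77 kPa.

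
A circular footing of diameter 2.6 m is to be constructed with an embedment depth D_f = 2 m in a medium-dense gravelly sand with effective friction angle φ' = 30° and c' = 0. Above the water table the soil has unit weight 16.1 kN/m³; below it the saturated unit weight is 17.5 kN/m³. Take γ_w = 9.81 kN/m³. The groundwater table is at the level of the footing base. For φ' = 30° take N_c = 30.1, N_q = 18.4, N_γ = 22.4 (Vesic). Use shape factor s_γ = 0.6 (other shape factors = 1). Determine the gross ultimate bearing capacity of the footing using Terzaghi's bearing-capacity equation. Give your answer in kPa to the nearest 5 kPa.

q = γ·D_f = 16.1 × 2 = 32.2 kPa.
For the ½γBN_γ term take γ' = 17.5 − 9.81 = 7.69 kN/m³ (soil below base is submerged).
q·N_q = 32.2 × 18.4 = 592.48 kPa
0.5·γ·B·N_γ·s_γ = 0.5 × 7.69 × 2.6 × 22.4 × 0.6 = 134.36 kPa
q_ult = 592.48 + 134.36 = 726.84 kPa.

q_ult ≈ 725 kPa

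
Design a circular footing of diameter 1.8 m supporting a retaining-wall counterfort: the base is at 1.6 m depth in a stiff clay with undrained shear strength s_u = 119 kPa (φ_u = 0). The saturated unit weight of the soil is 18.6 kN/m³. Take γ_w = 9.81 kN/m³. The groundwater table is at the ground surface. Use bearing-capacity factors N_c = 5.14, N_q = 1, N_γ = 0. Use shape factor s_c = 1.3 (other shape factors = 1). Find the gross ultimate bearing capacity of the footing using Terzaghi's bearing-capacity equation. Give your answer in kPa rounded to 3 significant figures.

q_ult ≈ 809 kPa

Water table at ground surface, so effective unit weight γ' = 18.6 − 9.81 = 8.79 kN/m³ is used throughout; overburden q = 8.79 × 1.6 = 14.064 kPa.
Cohesion term c·N_c·s_c = 119 × 5.14 × 1.3 = 795.16 kPa; surcharge term q·N_q = 14.064 × 1 = 14.064 kPa.
q_ult = 795.16 + 14.064 = 809.22 kPa.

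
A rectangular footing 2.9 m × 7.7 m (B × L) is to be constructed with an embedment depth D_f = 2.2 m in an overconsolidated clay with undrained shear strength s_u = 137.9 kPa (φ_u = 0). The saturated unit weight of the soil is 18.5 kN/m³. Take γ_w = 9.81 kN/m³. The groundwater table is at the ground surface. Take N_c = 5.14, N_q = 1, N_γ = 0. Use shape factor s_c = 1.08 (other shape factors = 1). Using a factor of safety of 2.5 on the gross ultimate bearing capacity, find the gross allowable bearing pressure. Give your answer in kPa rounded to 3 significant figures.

q_all ≈ 314 kPa

Water table at ground surface, so effective unit weight γ' = 18.5 − 9.81 = 8.69 kN/m³ is used throughout; overburden q = 8.69 × 2.2 = 19.118 kPa.
Cohesion term c·N_c·s_c = 137.9 × 5.14 × 1.08 = 765.51 kPa; surcharge term q·N_q = 19.118 × 1 = 19.118 kPa.
q_ult = 765.51 + 19.118 = 784.63 kPa.
q_all = 784.63 / 2.5 = 313.85 kPa.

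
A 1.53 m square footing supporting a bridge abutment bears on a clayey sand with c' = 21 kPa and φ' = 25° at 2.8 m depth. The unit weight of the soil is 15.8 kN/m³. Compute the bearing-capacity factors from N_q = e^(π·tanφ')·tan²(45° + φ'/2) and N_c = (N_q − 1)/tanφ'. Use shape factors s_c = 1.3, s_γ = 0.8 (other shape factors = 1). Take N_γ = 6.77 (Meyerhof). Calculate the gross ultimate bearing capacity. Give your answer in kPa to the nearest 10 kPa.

tan25° = 0.4663, so N_q = e^(π×0.4663)·tan²(57.5°) = 4.327 × 2.464 = 10.66.
N_c = (10.66 − 1)/tan25° = 20.72.
q = γ·D_f = 15.8 × 2.8 = 44.24 kPa.
c·N_c·s_c = 21 × 20.721 × 1.3 = 565.67 kPa
q·N_q = 44.24 × 10.662 = 471.69 kPa
0.5·γ·B·N_γ·s_γ = 0.5 × 15.8 × 1.53 × 6.77 × 0.8 = 65.463 kPa
q_ult = 565.67 + 471.69 + 65.463 = 1102.8 kPa.

q_ult ≈ 1100 kPa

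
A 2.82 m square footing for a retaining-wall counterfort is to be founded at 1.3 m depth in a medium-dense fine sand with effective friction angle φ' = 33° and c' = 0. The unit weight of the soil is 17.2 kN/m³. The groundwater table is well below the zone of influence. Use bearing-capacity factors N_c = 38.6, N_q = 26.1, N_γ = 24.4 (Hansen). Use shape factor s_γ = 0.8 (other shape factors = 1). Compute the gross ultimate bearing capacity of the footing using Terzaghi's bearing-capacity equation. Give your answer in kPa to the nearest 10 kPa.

Overburden at base level: q = 17.2 × 1.3 = 22.36 kPa.
Surcharge term q·N_q = 22.36 × 26.1 = 583.6 kPa; self-weight term 0.5·γ·B·N_γ·s_γ = 0.5 × 17.2 × 2.82 × 24.4 × 0.8 = 473.4 kPa.
q_ult = 583.6 + 473.4 = 1057 kPa.

q_ult ≈ 1060 kPa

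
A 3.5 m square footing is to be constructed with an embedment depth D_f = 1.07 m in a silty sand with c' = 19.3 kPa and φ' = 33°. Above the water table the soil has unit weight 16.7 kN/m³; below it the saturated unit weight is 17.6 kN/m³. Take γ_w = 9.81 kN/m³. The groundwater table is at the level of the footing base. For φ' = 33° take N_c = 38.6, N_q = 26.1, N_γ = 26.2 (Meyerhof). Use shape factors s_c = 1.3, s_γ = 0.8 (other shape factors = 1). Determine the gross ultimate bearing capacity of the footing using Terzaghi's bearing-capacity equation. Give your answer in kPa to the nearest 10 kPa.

q_ult ≈ 1720 kPa

Overburden at base level: q = 16.7 × 1.07 = 17.869 kPa.
Below the base the soil is submerged, so the ½γBN_γ term uses γ' = 17.6 − 9.81 = 7.79 kN/m³.
Cohesion term c·N_c·s_c = 19.3 × 38.6 × 1.3 = 968.47 kPa; surcharge term q·N_q = 17.869 × 26.1 = 466.38 kPa; self-weight term 0.5·γ·B·N_γ·s_γ = 0.5 × 7.79 × 3.5 × 26.2 × 0.8 = 285.74 kPa.
q_ult = 968.47 + 466.38 + 285.74 = 1720.6 kPa.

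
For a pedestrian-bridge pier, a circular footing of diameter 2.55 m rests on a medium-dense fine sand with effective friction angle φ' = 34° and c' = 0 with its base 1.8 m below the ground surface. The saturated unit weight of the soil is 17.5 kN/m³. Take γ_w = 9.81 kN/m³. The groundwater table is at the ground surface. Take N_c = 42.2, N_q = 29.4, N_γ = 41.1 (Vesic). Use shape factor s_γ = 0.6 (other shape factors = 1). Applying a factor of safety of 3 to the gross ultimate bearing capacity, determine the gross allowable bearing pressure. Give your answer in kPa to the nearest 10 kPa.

γ' = 17.5 − 9.81 = 7.69 kN/m³ (submerged throughout). q = 7.69 × 1.8 = 13.842 kPa; the same γ' applies in the ½γBN_γ term.
q·N_q = 13.842 × 29.4 = 406.95 kPa
0.5·γ·B·N_γ·s_γ = 0.5 × 7.69 × 2.55 × 41.1 × 0.6 = 241.79 kPa
q_ult = 406.95 + 241.79 = 648.74 kPa.
q_all = q_ult / FS = 648.74 / 3 = 216.25 kPa.

q_all ≈ 220 kPa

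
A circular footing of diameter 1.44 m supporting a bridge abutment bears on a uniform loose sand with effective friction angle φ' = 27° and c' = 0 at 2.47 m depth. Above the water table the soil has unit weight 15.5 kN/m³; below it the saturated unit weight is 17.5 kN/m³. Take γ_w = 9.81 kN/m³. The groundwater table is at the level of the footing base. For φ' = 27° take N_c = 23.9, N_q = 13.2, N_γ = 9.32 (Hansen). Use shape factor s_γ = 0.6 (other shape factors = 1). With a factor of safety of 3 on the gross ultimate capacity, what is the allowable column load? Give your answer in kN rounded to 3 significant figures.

P_all ≈ 291 kN

Overburden at base level: q = 15.5 × 2.47 = 38.285 kPa.
Below the base the soil is submerged, so the ½γBN_γ term uses γ' = 17.5 − 9.81 = 7.69 kN/m³.
Surcharge term q·N_q = 38.285 × 13.2 = 505.36 kPa; self-weight term 0.5·γ·B·N_γ·s_γ = 0.5 × 7.69 × 1.44 × 9.32 × 0.6 = 30.962 kPa.
q_ult = 505.36 + 30.962 = 536.32 kPa.
Gross allowable pressure q_all = 536.32 / 3 = 178.77 kPa.
Footing area = 1.6286 m², so allowable column load = 178.77 × 1.6286 = 291.15 kN.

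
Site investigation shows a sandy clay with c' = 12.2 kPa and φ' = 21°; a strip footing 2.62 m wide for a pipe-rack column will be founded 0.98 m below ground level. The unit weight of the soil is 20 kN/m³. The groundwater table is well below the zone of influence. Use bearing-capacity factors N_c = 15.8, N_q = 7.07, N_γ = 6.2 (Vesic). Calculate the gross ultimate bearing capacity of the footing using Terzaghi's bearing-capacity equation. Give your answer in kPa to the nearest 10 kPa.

Overburden at base level: q = 20 × 0.98 = 19.6 kPa.
Cohesion term c·N_c = 12.2 × 15.8 = 192.76 kPa; surcharge term q·N_q = 19.6 × 7.07 = 138.57 kPa; self-weight term 0.5·γ·B·N_γ = 0.5 × 20 × 2.62 × 6.2 = 162.44 kPa.
q_ult = 192.76 + 138.57 + 162.44 = 493.77 kPa.

q_ult ≈ 490 kPa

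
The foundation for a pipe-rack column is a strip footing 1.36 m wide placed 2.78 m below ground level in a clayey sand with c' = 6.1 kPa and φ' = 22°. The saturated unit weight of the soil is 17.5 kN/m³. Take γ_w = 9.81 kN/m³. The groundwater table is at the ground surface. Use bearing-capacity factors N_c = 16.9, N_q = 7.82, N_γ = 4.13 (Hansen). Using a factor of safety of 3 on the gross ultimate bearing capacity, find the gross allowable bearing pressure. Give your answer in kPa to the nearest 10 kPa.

With the water table at the surface the whole profile is submerged: γ' = 17.5 − 9.81 = 7.69 kN/m³, so q = γ'·D_f = 21.378 kPa; the same γ' applies in the ½γBN_γ term.
q_ult = c·N_c + q·N_q + 0.5·γ·B·N_γ
     = 6.1 × 16.9 + 21.378 × 7.82 + 0.5 × 7.69 × 1.36 × 4.13
     = 103.09 + 167.18 + 21.597 = 291.86 kPa.
q_all = 291.86 / 3 = 97.288 kPa.

q_all ≈ 100 kPa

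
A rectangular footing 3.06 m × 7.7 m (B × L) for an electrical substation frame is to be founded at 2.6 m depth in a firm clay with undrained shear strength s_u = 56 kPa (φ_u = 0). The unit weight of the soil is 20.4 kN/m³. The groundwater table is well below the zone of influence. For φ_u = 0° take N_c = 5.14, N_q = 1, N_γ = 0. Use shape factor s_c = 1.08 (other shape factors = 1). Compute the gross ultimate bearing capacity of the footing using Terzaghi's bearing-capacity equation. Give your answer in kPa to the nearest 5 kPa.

q_ult ≈ 365 kPa

Overburden at base level: q = 20.4 × 2.6 = 53.04 kPa.
Cohesion term c·N_c·s_c = 56 × 5.14 × 1.08 = 310.87 kPa; surcharge term q·N_q = 53.04 × 1 = 53.04 kPa.
q_ult = 310.87 + 53.04 = 363.91 kPa.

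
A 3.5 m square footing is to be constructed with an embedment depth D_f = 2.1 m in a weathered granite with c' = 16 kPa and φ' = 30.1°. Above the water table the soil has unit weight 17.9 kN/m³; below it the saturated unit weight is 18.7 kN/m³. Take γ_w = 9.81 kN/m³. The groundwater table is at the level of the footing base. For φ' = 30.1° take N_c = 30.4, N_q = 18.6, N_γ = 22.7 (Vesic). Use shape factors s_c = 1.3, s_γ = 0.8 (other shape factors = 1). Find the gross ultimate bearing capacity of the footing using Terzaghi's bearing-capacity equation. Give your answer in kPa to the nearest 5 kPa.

Effective surcharge at the founding depth q = γ·D_f = 17.9 × 2.1 = 37.59 kPa.
The water table coincides with the base, so in the self-weight term γ → γ' = 8.89 kN/m³.
q_ult = c·N_c·s_c + q·N_q + 0.5·γ·B·N_γ·s_γ
     = 16 × 30.4 × 1.3 + 37.59 × 18.6 + 0.5 × 8.89 × 3.5 × 22.7 × 0.8
     = 632.32 + 699.17 + 282.52 = 1614 kPa.

q_ult ≈ 1615 kPa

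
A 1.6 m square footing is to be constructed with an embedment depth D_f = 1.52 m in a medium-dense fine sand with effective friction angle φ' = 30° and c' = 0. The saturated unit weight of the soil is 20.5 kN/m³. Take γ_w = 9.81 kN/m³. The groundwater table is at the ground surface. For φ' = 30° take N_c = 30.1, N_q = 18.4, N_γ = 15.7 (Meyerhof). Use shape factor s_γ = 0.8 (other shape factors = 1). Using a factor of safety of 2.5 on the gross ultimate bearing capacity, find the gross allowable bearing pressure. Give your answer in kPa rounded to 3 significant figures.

q_all ≈ 163 kPa

With the water table at the surface the whole profile is submerged: γ' = 20.5 − 9.81 = 10.69 kN/m³, so q = γ'·D_f = 16.249 kPa; the same γ' applies in the ½γBN_γ term.
q_ult = q·N_q + 0.5·γ·B·N_γ·s_γ
     = 16.249 × 18.4 + 0.5 × 10.69 × 1.6 × 15.7 × 0.8
     = 298.98 + 107.41 = 406.39 kPa.
q_all = 406.39 / 2.5 = 162.56 kPa.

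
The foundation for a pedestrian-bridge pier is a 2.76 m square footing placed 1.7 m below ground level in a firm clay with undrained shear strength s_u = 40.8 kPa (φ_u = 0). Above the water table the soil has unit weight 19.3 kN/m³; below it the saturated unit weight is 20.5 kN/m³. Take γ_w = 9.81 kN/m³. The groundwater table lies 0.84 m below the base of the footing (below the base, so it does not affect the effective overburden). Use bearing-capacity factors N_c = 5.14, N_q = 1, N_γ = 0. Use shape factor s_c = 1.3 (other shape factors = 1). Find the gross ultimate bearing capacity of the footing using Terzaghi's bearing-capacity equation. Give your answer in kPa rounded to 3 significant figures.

q_ult ≈ 305 kPa

Effective surcharge at the founding depth q = γ·D_f = 19.3 × 1.7 = 32.81 kPa.
q_ult = c·N_c·s_c + q·N_q
     = 40.8 × 5.14 × 1.3 + 32.81 × 1
     = 272.63 + 32.81 = 305.44 kPa.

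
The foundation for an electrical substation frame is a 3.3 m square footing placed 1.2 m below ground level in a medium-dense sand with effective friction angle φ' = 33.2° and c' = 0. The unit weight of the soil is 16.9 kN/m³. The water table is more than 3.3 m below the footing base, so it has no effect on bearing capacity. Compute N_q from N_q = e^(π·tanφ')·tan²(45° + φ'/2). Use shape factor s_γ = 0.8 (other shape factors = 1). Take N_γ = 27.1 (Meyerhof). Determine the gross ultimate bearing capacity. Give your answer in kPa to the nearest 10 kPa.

q_ult ≈ 1150 kPa

tan33.2° = 0.6544, so N_q = e^(π×0.6544)·tan²(61.6°) = 7.813 × 3.421 = 26.72.
q = γ·D_f = 16.9 × 1.2 = 20.28 kPa.
q·N_q = 20.28 × 26.725 = 541.98 kPa
0.5·γ·B·N_γ·s_γ = 0.5 × 16.9 × 3.3 × 27.1 × 0.8 = 604.55 kPa
q_ult = 541.98 + 604.55 = 1146.5 kPa.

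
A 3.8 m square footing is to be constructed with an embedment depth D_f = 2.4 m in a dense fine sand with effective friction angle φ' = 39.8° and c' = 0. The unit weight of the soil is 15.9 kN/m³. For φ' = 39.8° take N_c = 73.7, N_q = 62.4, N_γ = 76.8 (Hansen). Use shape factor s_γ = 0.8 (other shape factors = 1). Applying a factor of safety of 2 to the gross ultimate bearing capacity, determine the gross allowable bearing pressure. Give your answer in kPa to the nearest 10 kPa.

Overburden at base level: q = 15.9 × 2.4 = 38.16 kPa.
Surcharge term q·N_q = 38.16 × 62.4 = 2381.2 kPa; self-weight term 0.5·γ·B·N_γ·s_γ = 0.5 × 15.9 × 3.8 × 76.8 × 0.8 = 1856.1 kPa.
q_ult = 2381.2 + 1856.1 = 4237.3 kPa.
q_all = q_ult / FS = 4237.3 / 2 = 2118.6 kPa.

q_all ≈ 2120 kPa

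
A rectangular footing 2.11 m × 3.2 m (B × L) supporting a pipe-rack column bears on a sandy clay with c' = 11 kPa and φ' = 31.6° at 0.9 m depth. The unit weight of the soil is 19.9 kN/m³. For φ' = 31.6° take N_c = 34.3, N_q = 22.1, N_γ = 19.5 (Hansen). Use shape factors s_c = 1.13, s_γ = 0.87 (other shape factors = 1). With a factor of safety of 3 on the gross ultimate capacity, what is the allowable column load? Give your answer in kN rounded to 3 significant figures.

q = γ·D_f = 19.9 × 0.9 = 17.91 kPa.
c·N_c·s_c = 11 × 34.3 × 1.13 = 426.35 kPa
q·N_q = 17.91 × 22.1 = 395.81 kPa
0.5·γ·B·N_γ·s_γ = 0.5 × 19.9 × 2.11 × 19.5 × 0.87 = 356.17 kPa
q_ult = 426.35 + 395.81 + 356.17 = 1178.3 kPa.
Gross allowable pressure q_all = 1178.3 / 3 = 392.78 kPa.
Footing area = 6.752 m², so allowable column load = 392.78 × 6.752 = 2652 kN.

P_all ≈ 2650 kN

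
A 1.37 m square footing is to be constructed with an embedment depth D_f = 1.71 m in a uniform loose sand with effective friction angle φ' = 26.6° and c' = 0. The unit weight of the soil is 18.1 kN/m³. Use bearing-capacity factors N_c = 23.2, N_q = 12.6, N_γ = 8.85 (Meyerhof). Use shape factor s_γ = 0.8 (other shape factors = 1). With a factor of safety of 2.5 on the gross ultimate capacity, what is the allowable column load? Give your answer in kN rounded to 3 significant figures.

q = γ·D_f = 18.1 × 1.71 = 30.951 kPa.
q·N_q = 30.951 × 12.6 = 389.98 kPa
0.5·γ·B·N_γ·s_γ = 0.5 × 18.1 × 1.37 × 8.85 × 0.8 = 87.781 kPa
q_ult = 389.98 + 87.781 = 477.76 kPa.
Gross allowable pressure q_all = 477.76 / 2.5 = 191.11 kPa.
Footing area = 1.8769 m², so allowable column load = 191.11 × 1.8769 = 358.69 kN.

P_all ≈ 359 kN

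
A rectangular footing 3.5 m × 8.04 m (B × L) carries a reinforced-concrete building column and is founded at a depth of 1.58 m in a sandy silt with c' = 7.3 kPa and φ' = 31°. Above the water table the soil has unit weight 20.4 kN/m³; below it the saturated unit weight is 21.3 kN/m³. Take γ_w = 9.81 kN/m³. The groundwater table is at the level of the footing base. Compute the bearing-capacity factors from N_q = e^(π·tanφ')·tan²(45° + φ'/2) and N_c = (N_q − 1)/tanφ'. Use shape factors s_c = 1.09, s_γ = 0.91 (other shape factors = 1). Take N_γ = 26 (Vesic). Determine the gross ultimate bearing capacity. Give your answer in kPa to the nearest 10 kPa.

tan31° = 0.6009, so N_q = e^(π×0.6009)·tan²(60.5°) = 6.604 × 3.124 = 20.63.
N_c = (20.63 − 1)/tan31° = 32.67.
Overburden at base level: q = 20.4 × 1.58 = 32.232 kPa.
Below the base the soil is submerged, so the ½γBN_γ term uses γ' = 21.3 − 9.81 = 11.49 kN/m³.
Cohesion term c·N_c·s_c = 7.3 × 32.671 × 1.09 = 259.96 kPa; surcharge term q·N_q = 32.232 × 20.631 = 664.97 kPa; self-weight term 0.5·γ·B·N_γ·s_γ = 0.5 × 11.49 × 3.5 × 26 × 0.91 = 475.74 kPa.
q_ult = 259.96 + 664.97 + 475.74 = 1400.7 kPa.

q_ult ≈ 1400 kPa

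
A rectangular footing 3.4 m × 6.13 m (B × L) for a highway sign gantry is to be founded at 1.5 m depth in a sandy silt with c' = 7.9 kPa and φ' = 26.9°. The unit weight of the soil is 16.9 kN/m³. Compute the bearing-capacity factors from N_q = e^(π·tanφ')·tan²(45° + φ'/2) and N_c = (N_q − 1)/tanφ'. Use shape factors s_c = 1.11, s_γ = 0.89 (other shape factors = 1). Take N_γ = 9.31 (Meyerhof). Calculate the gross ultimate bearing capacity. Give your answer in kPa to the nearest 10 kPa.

tan26.9° = 0.5073, so N_q = e^(π×0.5073)·tan²(58.45°) = 4.923 × 2.653 = 13.06.
N_c = (13.06 − 1)/tan26.9° = 23.77.
Effective surcharge at the founding depth q = γ·D_f = 16.9 × 1.5 = 25.35 kPa.
q_ult = c·N_c·s_c + q·N_q + 0.5·γ·B·N_γ·s_γ
     = 7.9 × 23.766 × 1.11 + 25.35 × 13.057 + 0.5 × 16.9 × 3.4 × 9.31 × 0.89
     = 208.4 + 331 + 238.05 = 777.46 kPa.

q_ult ≈ 780 kPa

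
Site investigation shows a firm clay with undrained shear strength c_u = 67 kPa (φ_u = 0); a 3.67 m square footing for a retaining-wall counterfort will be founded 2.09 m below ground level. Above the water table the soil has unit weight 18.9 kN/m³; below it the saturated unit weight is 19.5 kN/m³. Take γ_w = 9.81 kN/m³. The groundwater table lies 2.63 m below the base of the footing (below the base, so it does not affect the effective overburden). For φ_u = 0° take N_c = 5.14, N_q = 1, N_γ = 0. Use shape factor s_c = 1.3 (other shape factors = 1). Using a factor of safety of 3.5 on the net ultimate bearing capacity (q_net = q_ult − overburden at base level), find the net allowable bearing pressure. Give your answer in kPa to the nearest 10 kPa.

q = γ·D_f = 18.9 × 2.09 = 39.501 kPa.
c·N_c·s_c = 67 × 5.14 × 1.3 = 447.69 kPa
q·N_q = 39.501 × 1 = 39.501 kPa
q_ult = 447.69 + 39.501 = 487.19 kPa.
q_net = 487.19 − 39.501 = 447.69 kPa.
q_all(net) = 447.69 / 3.5 = 127.91 kPa.

q_all(net) ≈ 130 kPa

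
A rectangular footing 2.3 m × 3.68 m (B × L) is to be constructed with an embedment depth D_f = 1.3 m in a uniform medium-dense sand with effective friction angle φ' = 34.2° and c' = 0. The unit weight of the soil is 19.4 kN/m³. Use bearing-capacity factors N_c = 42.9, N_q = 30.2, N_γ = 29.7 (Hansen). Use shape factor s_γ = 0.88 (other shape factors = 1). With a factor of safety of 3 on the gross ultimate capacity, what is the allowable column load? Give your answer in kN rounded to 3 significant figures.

Overburden at base level: q = 19.4 × 1.3 = 25.22 kPa.
Surcharge term q·N_q = 25.22 × 30.2 = 761.64 kPa; self-weight term 0.5·γ·B·N_γ·s_γ = 0.5 × 19.4 × 2.3 × 29.7 × 0.88 = 583.09 kPa.
q_ult = 761.64 + 583.09 = 1344.7 kPa.
Gross allowable pressure q_all = 1344.7 / 3 = 448.25 kPa.
Footing area = 8.464 m², so allowable column load = 448.25 × 8.464 = 3794 kN.

P_all ≈ 3790 kN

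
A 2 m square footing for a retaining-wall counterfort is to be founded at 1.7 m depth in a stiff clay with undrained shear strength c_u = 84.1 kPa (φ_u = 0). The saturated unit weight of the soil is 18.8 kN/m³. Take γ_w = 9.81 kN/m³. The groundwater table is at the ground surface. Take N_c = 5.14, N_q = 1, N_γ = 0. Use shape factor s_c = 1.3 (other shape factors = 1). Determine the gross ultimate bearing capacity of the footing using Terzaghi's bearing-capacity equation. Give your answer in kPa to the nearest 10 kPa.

q_ult ≈ 580 kPa

γ' = 18.8 − 9.81 = 8.99 kN/m³ (submerged throughout). q = 8.99 × 1.7 = 15.283 kPa.
c·N_c·s_c = 84.1 × 5.14 × 1.3 = 561.96 kPa
q·N_q = 15.283 × 1 = 15.283 kPa
q_ult = 561.96 + 15.283 = 577.24 kPa.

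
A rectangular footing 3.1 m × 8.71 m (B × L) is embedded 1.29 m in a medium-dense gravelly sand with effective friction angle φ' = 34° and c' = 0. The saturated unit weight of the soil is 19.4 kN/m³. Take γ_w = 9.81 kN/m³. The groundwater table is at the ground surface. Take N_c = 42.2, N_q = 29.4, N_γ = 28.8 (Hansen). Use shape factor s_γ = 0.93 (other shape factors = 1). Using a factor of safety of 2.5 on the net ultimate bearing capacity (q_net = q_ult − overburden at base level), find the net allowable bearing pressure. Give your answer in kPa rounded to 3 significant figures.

With the water table at the surface the whole profile is submerged: γ' = 19.4 − 9.81 = 9.59 kN/m³, so q = γ'·D_f = 12.371 kPa; the same γ' applies in the ½γBN_γ term.
q_ult = q·N_q + 0.5·γ·B·N_γ·s_γ
     = 12.371 × 29.4 + 0.5 × 9.59 × 3.1 × 28.8 × 0.93
     = 363.71 + 398.13 = 761.84 kPa.
q_net = 761.84 − 12.371 = 749.47 kPa.
q_all(net) = 749.47 / 2.5 = 299.79 kPa.

q_all(net) ≈ 300 kPa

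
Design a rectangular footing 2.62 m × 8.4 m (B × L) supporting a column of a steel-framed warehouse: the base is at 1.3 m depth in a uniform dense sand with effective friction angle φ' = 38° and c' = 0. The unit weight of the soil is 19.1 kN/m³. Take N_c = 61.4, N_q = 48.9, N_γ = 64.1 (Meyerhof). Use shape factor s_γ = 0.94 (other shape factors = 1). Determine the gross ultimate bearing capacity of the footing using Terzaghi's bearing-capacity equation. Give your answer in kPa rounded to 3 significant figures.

q_ult ≈ 2720 kPa

Effective surcharge at the founding depth q = γ·D_f = 19.1 × 1.3 = 24.83 kPa.
q_ult = q·N_q + 0.5·γ·B·N_γ·s_γ
     = 24.83 × 48.9 + 0.5 × 19.1 × 2.62 × 64.1 × 0.94
     = 1214.2 + 1507.6 = 2721.8 kPa.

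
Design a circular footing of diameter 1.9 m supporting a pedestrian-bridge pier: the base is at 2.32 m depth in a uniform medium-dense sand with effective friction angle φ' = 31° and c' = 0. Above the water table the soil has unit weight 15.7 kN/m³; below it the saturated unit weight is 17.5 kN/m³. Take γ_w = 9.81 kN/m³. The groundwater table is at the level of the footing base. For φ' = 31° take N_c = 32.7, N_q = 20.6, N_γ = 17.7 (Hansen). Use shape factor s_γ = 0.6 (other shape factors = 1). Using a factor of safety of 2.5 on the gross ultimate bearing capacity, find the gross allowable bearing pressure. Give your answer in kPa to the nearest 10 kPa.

Effective surcharge at the founding depth q = γ·D_f = 15.7 × 2.32 = 36.424 kPa.
The water table coincides with the base, so in the self-weight term γ → γ' = 7.69 kN/m³.
q_ult = q·N_q + 0.5·γ·B·N_γ·s_γ
     = 36.424 × 20.6 + 0.5 × 7.69 × 1.9 × 17.7 × 0.6
     = 750.33 + 77.584 = 827.92 kPa.
q_all = 827.92 / 2.5 = 331.17 kPa.

q_all ≈ 330 kPa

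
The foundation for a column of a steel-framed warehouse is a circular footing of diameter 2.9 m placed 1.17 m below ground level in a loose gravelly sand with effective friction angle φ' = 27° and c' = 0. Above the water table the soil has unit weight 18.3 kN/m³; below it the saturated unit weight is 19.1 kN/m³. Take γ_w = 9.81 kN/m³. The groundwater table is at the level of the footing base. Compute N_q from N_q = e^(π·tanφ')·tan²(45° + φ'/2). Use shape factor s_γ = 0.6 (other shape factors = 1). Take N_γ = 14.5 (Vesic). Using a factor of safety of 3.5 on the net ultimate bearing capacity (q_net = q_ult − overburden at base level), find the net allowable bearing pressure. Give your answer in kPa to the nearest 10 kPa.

q_all(net) ≈ 110 kPa

N_q = e^(π·tan27°)·tan²(58.5°) = 13.2.
Overburden at base level: q = 18.3 × 1.17 = 21.411 kPa.
Below the base the soil is submerged, so the ½γBN_γ term uses γ' = 19.1 − 9.81 = 9.29 kN/m³.
Surcharge term q·N_q = 21.411 × 13.199 = 282.61 kPa; self-weight term 0.5·γ·B·N_γ·s_γ = 0.5 × 9.29 × 2.9 × 14.5 × 0.6 = 117.19 kPa.
q_ult = 282.61 + 117.19 = 399.8 kPa.
q_net = 399.8 − 21.411 = 378.39 kPa.
q_all(net) = 378.39 / 3.5 = 108.11 kPa.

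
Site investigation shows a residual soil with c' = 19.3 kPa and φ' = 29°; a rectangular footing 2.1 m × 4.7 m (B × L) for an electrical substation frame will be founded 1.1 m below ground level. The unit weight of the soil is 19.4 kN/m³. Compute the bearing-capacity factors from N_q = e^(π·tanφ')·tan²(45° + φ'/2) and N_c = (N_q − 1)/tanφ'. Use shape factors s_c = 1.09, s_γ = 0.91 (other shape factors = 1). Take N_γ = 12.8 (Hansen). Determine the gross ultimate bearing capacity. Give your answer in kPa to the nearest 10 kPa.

tan29° = 0.5543, so N_q = e^(π×0.5543)·tan²(59.5°) = 5.705 × 2.882 = 16.44.
N_c = (16.44 − 1)/tan29° = 27.86.
Effective surcharge at the founding depth q = γ·D_f = 19.4 × 1.1 = 21.34 kPa.
q_ult = c·N_c·s_c + q·N_q + 0.5·γ·B·N_γ·s_γ
     = 19.3 × 27.86 × 1.09 + 21.34 × 16.443 + 0.5 × 19.4 × 2.1 × 12.8 × 0.91
     = 586.1 + 350.9 + 237.27 = 1174.3 kPa.

q_ult ≈ 1170 kPa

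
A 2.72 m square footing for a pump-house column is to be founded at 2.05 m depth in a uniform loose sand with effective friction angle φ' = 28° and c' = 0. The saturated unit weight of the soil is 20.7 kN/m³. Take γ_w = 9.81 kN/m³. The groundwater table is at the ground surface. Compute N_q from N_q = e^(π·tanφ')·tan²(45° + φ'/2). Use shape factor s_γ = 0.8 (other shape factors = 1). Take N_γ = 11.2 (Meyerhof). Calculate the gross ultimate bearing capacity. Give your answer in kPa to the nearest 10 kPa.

q_ult ≈ 460 kPa

tan28° = 0.5317, so N_q = e^(π×0.5317)·tan²(59°) = 5.314 × 2.77 = 14.72.
With the water table at the surface the whole profile is submerged: γ' = 20.7 − 9.81 = 10.89 kN/m³, so q = γ'·D_f = 22.324 kPa; the same γ' applies in the ½γBN_γ term.
q_ult = q·N_q + 0.5·γ·B·N_γ·s_γ
     = 22.324 × 14.72 + 0.5 × 10.89 × 2.72 × 11.2 × 0.8
     = 328.61 + 132.7 = 461.32 kPa.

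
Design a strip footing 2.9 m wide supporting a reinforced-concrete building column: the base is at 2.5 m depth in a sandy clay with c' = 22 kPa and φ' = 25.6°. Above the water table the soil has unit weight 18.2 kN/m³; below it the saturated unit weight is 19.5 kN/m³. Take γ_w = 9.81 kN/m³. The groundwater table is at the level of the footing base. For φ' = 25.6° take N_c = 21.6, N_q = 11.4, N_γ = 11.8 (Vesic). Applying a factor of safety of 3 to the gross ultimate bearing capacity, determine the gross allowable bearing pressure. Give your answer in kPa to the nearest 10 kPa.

q_all ≈ 390 kPa

Effective surcharge at the founding depth q = γ·D_f = 18.2 × 2.5 = 45.5 kPa.
The water table coincides with the base, so in the self-weight term γ → γ' = 9.69 kN/m³.
q_ult = c·N_c + q·N_q + 0.5·γ·B·N_γ
     = 22 × 21.6 + 45.5 × 11.4 + 0.5 × 9.69 × 2.9 × 11.8
     = 475.2 + 518.7 + 165.8 = 1159.7 kPa.
q_all = q_ult / FS = 1159.7 / 3 = 386.57 kPa.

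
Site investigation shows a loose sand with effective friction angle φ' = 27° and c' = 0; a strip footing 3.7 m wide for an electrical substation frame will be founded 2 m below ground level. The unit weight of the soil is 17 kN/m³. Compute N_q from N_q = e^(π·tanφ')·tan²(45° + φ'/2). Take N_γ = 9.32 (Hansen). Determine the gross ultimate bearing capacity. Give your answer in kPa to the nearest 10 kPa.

q_ult ≈ 740 kPa

tan27° = 0.5095, so N_q = e^(π×0.5095)·tan²(58.5°) = 4.957 × 2.663 = 13.2.
Overburden at base level: q = 17 × 2 = 34 kPa.
Surcharge term q·N_q = 34 × 13.199 = 448.77 kPa; self-weight term 0.5·γ·B·N_γ = 0.5 × 17 × 3.7 × 9.32 = 293.11 kPa.
q_ult = 448.77 + 293.11 = 741.88 kPa.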